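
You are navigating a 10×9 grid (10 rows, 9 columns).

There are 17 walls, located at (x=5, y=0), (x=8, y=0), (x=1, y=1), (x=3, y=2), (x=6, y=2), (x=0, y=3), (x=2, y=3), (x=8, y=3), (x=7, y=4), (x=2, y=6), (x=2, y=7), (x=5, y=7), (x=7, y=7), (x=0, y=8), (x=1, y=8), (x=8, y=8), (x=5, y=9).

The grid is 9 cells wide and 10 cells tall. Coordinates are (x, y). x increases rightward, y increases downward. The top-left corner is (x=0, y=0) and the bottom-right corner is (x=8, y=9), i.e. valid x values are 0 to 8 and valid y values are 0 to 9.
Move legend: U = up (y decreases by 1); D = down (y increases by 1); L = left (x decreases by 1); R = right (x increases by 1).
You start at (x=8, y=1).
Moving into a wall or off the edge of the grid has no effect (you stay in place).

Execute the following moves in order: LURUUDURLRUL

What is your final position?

Start: (x=8, y=1)
  L (left): (x=8, y=1) -> (x=7, y=1)
  U (up): (x=7, y=1) -> (x=7, y=0)
  R (right): blocked, stay at (x=7, y=0)
  U (up): blocked, stay at (x=7, y=0)
  U (up): blocked, stay at (x=7, y=0)
  D (down): (x=7, y=0) -> (x=7, y=1)
  U (up): (x=7, y=1) -> (x=7, y=0)
  R (right): blocked, stay at (x=7, y=0)
  L (left): (x=7, y=0) -> (x=6, y=0)
  R (right): (x=6, y=0) -> (x=7, y=0)
  U (up): blocked, stay at (x=7, y=0)
  L (left): (x=7, y=0) -> (x=6, y=0)
Final: (x=6, y=0)

Answer: Final position: (x=6, y=0)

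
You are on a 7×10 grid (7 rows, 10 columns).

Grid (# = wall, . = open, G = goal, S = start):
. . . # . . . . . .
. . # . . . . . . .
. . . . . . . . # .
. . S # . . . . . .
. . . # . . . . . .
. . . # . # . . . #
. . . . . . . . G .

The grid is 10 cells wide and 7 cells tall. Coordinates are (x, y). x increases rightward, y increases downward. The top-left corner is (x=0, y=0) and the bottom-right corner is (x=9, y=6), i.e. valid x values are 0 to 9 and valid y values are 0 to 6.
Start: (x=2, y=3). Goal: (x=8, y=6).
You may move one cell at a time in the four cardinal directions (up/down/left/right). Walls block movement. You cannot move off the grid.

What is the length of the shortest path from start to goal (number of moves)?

Answer: Shortest path length: 9

Derivation:
BFS from (x=2, y=3) until reaching (x=8, y=6):
  Distance 0: (x=2, y=3)
  Distance 1: (x=2, y=2), (x=1, y=3), (x=2, y=4)
  Distance 2: (x=1, y=2), (x=3, y=2), (x=0, y=3), (x=1, y=4), (x=2, y=5)
  Distance 3: (x=1, y=1), (x=3, y=1), (x=0, y=2), (x=4, y=2), (x=0, y=4), (x=1, y=5), (x=2, y=6)
  Distance 4: (x=1, y=0), (x=0, y=1), (x=4, y=1), (x=5, y=2), (x=4, y=3), (x=0, y=5), (x=1, y=6), (x=3, y=6)
  Distance 5: (x=0, y=0), (x=2, y=0), (x=4, y=0), (x=5, y=1), (x=6, y=2), (x=5, y=3), (x=4, y=4), (x=0, y=6), (x=4, y=6)
  Distance 6: (x=5, y=0), (x=6, y=1), (x=7, y=2), (x=6, y=3), (x=5, y=4), (x=4, y=5), (x=5, y=6)
  Distance 7: (x=6, y=0), (x=7, y=1), (x=7, y=3), (x=6, y=4), (x=6, y=6)
  Distance 8: (x=7, y=0), (x=8, y=1), (x=8, y=3), (x=7, y=4), (x=6, y=5), (x=7, y=6)
  Distance 9: (x=8, y=0), (x=9, y=1), (x=9, y=3), (x=8, y=4), (x=7, y=5), (x=8, y=6)  <- goal reached here
One shortest path (9 moves): (x=2, y=3) -> (x=2, y=4) -> (x=2, y=5) -> (x=2, y=6) -> (x=3, y=6) -> (x=4, y=6) -> (x=5, y=6) -> (x=6, y=6) -> (x=7, y=6) -> (x=8, y=6)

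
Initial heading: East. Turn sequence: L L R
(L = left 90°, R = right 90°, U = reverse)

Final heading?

Answer: Final heading: North

Derivation:
Start: East
  L (left (90° counter-clockwise)) -> North
  L (left (90° counter-clockwise)) -> West
  R (right (90° clockwise)) -> North
Final: North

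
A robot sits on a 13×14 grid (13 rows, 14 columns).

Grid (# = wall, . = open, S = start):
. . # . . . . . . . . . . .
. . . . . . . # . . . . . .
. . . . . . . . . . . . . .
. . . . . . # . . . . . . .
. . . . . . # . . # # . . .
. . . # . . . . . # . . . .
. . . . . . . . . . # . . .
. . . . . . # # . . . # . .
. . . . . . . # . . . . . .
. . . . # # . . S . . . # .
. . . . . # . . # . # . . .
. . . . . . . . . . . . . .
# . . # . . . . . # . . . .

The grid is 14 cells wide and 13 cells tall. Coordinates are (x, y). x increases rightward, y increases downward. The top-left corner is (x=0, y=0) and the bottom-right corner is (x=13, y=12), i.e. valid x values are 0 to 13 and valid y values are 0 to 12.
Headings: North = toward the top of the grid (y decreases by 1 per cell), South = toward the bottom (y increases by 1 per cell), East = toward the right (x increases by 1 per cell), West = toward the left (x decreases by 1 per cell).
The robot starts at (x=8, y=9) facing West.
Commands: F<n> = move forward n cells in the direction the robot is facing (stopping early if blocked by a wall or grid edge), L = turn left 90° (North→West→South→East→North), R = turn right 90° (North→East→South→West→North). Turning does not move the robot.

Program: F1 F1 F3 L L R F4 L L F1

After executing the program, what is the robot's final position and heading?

Answer: Final position: (x=6, y=11), facing North

Derivation:
Start: (x=8, y=9), facing West
  F1: move forward 1, now at (x=7, y=9)
  F1: move forward 1, now at (x=6, y=9)
  F3: move forward 0/3 (blocked), now at (x=6, y=9)
  L: turn left, now facing South
  L: turn left, now facing East
  R: turn right, now facing South
  F4: move forward 3/4 (blocked), now at (x=6, y=12)
  L: turn left, now facing East
  L: turn left, now facing North
  F1: move forward 1, now at (x=6, y=11)
Final: (x=6, y=11), facing North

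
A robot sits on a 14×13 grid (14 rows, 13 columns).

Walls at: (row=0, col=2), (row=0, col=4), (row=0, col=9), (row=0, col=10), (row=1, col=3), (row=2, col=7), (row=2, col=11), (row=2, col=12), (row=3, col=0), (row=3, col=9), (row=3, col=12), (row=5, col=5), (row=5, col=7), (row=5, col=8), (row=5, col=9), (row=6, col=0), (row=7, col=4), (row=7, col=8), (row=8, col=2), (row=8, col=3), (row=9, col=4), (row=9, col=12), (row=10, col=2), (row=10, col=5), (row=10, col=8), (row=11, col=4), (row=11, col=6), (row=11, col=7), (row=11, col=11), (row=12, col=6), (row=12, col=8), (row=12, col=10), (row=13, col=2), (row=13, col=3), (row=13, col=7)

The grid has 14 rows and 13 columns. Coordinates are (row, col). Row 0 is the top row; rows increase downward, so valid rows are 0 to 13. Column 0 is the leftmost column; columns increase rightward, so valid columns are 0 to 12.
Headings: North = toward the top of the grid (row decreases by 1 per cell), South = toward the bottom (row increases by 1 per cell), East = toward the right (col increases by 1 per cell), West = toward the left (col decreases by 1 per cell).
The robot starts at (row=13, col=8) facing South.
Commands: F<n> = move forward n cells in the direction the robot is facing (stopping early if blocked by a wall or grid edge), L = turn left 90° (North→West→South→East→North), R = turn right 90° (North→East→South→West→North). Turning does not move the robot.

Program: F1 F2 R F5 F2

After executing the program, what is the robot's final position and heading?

Start: (row=13, col=8), facing South
  F1: move forward 0/1 (blocked), now at (row=13, col=8)
  F2: move forward 0/2 (blocked), now at (row=13, col=8)
  R: turn right, now facing West
  F5: move forward 0/5 (blocked), now at (row=13, col=8)
  F2: move forward 0/2 (blocked), now at (row=13, col=8)
Final: (row=13, col=8), facing West

Answer: Final position: (row=13, col=8), facing West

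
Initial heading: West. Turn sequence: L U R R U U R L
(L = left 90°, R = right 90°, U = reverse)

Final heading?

Answer: Final heading: South

Derivation:
Start: West
  L (left (90° counter-clockwise)) -> South
  U (U-turn (180°)) -> North
  R (right (90° clockwise)) -> East
  R (right (90° clockwise)) -> South
  U (U-turn (180°)) -> North
  U (U-turn (180°)) -> South
  R (right (90° clockwise)) -> West
  L (left (90° counter-clockwise)) -> South
Final: South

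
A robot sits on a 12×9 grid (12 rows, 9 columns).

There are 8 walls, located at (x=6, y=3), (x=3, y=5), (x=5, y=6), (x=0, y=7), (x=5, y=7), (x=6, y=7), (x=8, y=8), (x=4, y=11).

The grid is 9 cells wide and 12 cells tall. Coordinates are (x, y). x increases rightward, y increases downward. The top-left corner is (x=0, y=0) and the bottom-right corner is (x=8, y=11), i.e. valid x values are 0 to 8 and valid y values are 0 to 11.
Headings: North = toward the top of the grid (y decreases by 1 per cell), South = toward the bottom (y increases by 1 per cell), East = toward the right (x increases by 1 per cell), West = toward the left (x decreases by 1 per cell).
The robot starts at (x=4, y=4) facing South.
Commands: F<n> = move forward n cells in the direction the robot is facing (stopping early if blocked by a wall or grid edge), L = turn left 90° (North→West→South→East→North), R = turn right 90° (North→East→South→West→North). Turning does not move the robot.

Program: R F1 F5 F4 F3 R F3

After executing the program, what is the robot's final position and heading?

Start: (x=4, y=4), facing South
  R: turn right, now facing West
  F1: move forward 1, now at (x=3, y=4)
  F5: move forward 3/5 (blocked), now at (x=0, y=4)
  F4: move forward 0/4 (blocked), now at (x=0, y=4)
  F3: move forward 0/3 (blocked), now at (x=0, y=4)
  R: turn right, now facing North
  F3: move forward 3, now at (x=0, y=1)
Final: (x=0, y=1), facing North

Answer: Final position: (x=0, y=1), facing North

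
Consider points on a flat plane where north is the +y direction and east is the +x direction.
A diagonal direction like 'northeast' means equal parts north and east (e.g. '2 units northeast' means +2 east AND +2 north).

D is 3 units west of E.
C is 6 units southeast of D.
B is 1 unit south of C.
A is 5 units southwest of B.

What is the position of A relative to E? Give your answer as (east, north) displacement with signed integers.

Place E at the origin (east=0, north=0).
  D is 3 units west of E: delta (east=-3, north=+0); D at (east=-3, north=0).
  C is 6 units southeast of D: delta (east=+6, north=-6); C at (east=3, north=-6).
  B is 1 unit south of C: delta (east=+0, north=-1); B at (east=3, north=-7).
  A is 5 units southwest of B: delta (east=-5, north=-5); A at (east=-2, north=-12).
Therefore A relative to E: (east=-2, north=-12).

Answer: A is at (east=-2, north=-12) relative to E.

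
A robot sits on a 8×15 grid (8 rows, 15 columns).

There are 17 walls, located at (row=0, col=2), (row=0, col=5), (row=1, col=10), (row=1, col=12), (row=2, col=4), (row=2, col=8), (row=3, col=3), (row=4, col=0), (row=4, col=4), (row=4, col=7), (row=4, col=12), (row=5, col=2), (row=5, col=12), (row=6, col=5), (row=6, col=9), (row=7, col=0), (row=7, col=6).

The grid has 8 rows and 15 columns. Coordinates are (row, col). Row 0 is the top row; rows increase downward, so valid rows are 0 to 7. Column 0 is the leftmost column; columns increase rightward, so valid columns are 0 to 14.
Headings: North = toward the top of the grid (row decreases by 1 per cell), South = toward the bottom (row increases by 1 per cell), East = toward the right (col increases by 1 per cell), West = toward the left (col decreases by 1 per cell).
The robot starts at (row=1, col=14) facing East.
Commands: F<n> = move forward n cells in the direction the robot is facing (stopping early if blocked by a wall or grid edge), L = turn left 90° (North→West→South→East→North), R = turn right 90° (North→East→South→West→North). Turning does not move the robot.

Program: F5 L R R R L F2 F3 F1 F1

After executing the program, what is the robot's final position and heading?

Answer: Final position: (row=7, col=14), facing South

Derivation:
Start: (row=1, col=14), facing East
  F5: move forward 0/5 (blocked), now at (row=1, col=14)
  L: turn left, now facing North
  R: turn right, now facing East
  R: turn right, now facing South
  R: turn right, now facing West
  L: turn left, now facing South
  F2: move forward 2, now at (row=3, col=14)
  F3: move forward 3, now at (row=6, col=14)
  F1: move forward 1, now at (row=7, col=14)
  F1: move forward 0/1 (blocked), now at (row=7, col=14)
Final: (row=7, col=14), facing South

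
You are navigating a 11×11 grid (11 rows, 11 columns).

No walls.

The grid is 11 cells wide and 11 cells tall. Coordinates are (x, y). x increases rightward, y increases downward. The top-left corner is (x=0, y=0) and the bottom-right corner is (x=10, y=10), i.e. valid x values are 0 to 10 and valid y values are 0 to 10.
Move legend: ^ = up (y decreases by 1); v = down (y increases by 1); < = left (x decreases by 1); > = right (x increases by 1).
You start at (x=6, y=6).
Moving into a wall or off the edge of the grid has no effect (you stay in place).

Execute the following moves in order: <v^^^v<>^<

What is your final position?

Answer: Final position: (x=4, y=4)

Derivation:
Start: (x=6, y=6)
  < (left): (x=6, y=6) -> (x=5, y=6)
  v (down): (x=5, y=6) -> (x=5, y=7)
  ^ (up): (x=5, y=7) -> (x=5, y=6)
  ^ (up): (x=5, y=6) -> (x=5, y=5)
  ^ (up): (x=5, y=5) -> (x=5, y=4)
  v (down): (x=5, y=4) -> (x=5, y=5)
  < (left): (x=5, y=5) -> (x=4, y=5)
  > (right): (x=4, y=5) -> (x=5, y=5)
  ^ (up): (x=5, y=5) -> (x=5, y=4)
  < (left): (x=5, y=4) -> (x=4, y=4)
Final: (x=4, y=4)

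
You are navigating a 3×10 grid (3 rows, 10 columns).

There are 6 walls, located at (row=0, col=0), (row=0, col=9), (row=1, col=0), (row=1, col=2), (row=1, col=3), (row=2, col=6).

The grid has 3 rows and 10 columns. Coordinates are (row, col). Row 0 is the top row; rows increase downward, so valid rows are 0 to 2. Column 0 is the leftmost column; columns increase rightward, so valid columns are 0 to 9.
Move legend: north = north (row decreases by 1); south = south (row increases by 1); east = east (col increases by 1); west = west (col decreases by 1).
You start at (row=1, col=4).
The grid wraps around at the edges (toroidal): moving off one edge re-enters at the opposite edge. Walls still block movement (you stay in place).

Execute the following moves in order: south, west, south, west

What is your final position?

Answer: Final position: (row=0, col=2)

Derivation:
Start: (row=1, col=4)
  south (south): (row=1, col=4) -> (row=2, col=4)
  west (west): (row=2, col=4) -> (row=2, col=3)
  south (south): (row=2, col=3) -> (row=0, col=3)
  west (west): (row=0, col=3) -> (row=0, col=2)
Final: (row=0, col=2)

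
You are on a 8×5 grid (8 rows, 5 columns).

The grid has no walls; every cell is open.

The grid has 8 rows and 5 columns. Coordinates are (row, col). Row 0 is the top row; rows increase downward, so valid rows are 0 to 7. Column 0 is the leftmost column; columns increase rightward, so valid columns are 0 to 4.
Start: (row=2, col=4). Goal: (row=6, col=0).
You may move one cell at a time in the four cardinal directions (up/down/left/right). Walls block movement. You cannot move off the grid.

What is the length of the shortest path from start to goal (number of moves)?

BFS from (row=2, col=4) until reaching (row=6, col=0):
  Distance 0: (row=2, col=4)
  Distance 1: (row=1, col=4), (row=2, col=3), (row=3, col=4)
  Distance 2: (row=0, col=4), (row=1, col=3), (row=2, col=2), (row=3, col=3), (row=4, col=4)
  Distance 3: (row=0, col=3), (row=1, col=2), (row=2, col=1), (row=3, col=2), (row=4, col=3), (row=5, col=4)
  Distance 4: (row=0, col=2), (row=1, col=1), (row=2, col=0), (row=3, col=1), (row=4, col=2), (row=5, col=3), (row=6, col=4)
  Distance 5: (row=0, col=1), (row=1, col=0), (row=3, col=0), (row=4, col=1), (row=5, col=2), (row=6, col=3), (row=7, col=4)
  Distance 6: (row=0, col=0), (row=4, col=0), (row=5, col=1), (row=6, col=2), (row=7, col=3)
  Distance 7: (row=5, col=0), (row=6, col=1), (row=7, col=2)
  Distance 8: (row=6, col=0), (row=7, col=1)  <- goal reached here
One shortest path (8 moves): (row=2, col=4) -> (row=2, col=3) -> (row=2, col=2) -> (row=2, col=1) -> (row=2, col=0) -> (row=3, col=0) -> (row=4, col=0) -> (row=5, col=0) -> (row=6, col=0)

Answer: Shortest path length: 8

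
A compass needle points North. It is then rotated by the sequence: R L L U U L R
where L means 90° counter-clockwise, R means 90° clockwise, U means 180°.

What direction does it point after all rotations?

Answer: Final heading: West

Derivation:
Start: North
  R (right (90° clockwise)) -> East
  L (left (90° counter-clockwise)) -> North
  L (left (90° counter-clockwise)) -> West
  U (U-turn (180°)) -> East
  U (U-turn (180°)) -> West
  L (left (90° counter-clockwise)) -> South
  R (right (90° clockwise)) -> West
Final: West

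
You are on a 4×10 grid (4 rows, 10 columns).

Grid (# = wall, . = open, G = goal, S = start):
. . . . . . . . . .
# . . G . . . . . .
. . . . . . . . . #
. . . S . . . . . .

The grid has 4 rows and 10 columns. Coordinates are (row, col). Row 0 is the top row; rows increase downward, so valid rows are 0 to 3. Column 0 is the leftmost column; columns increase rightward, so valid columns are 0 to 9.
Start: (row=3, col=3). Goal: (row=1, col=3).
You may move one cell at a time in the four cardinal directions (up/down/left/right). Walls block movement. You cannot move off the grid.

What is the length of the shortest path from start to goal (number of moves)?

Answer: Shortest path length: 2

Derivation:
BFS from (row=3, col=3) until reaching (row=1, col=3):
  Distance 0: (row=3, col=3)
  Distance 1: (row=2, col=3), (row=3, col=2), (row=3, col=4)
  Distance 2: (row=1, col=3), (row=2, col=2), (row=2, col=4), (row=3, col=1), (row=3, col=5)  <- goal reached here
One shortest path (2 moves): (row=3, col=3) -> (row=2, col=3) -> (row=1, col=3)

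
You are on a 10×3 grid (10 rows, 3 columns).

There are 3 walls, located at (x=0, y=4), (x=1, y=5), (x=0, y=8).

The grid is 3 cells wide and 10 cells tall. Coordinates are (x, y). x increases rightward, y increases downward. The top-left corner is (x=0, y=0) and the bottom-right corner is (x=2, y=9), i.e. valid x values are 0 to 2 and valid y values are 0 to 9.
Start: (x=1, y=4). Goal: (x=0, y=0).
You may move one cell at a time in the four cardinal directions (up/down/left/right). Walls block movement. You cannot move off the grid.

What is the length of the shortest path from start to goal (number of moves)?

BFS from (x=1, y=4) until reaching (x=0, y=0):
  Distance 0: (x=1, y=4)
  Distance 1: (x=1, y=3), (x=2, y=4)
  Distance 2: (x=1, y=2), (x=0, y=3), (x=2, y=3), (x=2, y=5)
  Distance 3: (x=1, y=1), (x=0, y=2), (x=2, y=2), (x=2, y=6)
  Distance 4: (x=1, y=0), (x=0, y=1), (x=2, y=1), (x=1, y=6), (x=2, y=7)
  Distance 5: (x=0, y=0), (x=2, y=0), (x=0, y=6), (x=1, y=7), (x=2, y=8)  <- goal reached here
One shortest path (5 moves): (x=1, y=4) -> (x=1, y=3) -> (x=0, y=3) -> (x=0, y=2) -> (x=0, y=1) -> (x=0, y=0)

Answer: Shortest path length: 5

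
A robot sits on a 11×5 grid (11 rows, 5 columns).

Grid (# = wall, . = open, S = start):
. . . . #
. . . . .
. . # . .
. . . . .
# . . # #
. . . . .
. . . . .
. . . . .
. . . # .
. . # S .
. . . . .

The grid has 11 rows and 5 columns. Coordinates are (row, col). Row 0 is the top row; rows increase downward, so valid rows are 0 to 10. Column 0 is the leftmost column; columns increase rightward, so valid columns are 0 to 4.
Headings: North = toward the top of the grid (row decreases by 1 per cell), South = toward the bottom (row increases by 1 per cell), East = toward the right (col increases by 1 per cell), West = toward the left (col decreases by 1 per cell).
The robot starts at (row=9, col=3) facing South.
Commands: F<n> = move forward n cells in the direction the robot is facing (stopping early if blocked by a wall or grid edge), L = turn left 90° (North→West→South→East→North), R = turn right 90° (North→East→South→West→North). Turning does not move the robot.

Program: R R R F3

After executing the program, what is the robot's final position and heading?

Answer: Final position: (row=9, col=4), facing East

Derivation:
Start: (row=9, col=3), facing South
  R: turn right, now facing West
  R: turn right, now facing North
  R: turn right, now facing East
  F3: move forward 1/3 (blocked), now at (row=9, col=4)
Final: (row=9, col=4), facing East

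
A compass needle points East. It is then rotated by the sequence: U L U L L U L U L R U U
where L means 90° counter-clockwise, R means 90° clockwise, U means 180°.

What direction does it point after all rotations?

Start: East
  U (U-turn (180°)) -> West
  L (left (90° counter-clockwise)) -> South
  U (U-turn (180°)) -> North
  L (left (90° counter-clockwise)) -> West
  L (left (90° counter-clockwise)) -> South
  U (U-turn (180°)) -> North
  L (left (90° counter-clockwise)) -> West
  U (U-turn (180°)) -> East
  L (left (90° counter-clockwise)) -> North
  R (right (90° clockwise)) -> East
  U (U-turn (180°)) -> West
  U (U-turn (180°)) -> East
Final: East

Answer: Final heading: East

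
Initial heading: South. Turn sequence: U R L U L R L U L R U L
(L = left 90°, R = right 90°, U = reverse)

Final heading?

Answer: Final heading: North

Derivation:
Start: South
  U (U-turn (180°)) -> North
  R (right (90° clockwise)) -> East
  L (left (90° counter-clockwise)) -> North
  U (U-turn (180°)) -> South
  L (left (90° counter-clockwise)) -> East
  R (right (90° clockwise)) -> South
  L (left (90° counter-clockwise)) -> East
  U (U-turn (180°)) -> West
  L (left (90° counter-clockwise)) -> South
  R (right (90° clockwise)) -> West
  U (U-turn (180°)) -> East
  L (left (90° counter-clockwise)) -> North
Final: North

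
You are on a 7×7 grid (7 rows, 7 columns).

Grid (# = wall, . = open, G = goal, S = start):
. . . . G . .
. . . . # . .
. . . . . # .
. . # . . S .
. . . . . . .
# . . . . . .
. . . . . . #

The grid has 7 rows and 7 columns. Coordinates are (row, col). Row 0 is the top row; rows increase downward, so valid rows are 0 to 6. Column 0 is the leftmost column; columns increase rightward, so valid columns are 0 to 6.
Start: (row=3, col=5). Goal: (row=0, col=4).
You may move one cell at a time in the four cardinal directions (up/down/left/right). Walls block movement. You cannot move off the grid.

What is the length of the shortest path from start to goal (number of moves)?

BFS from (row=3, col=5) until reaching (row=0, col=4):
  Distance 0: (row=3, col=5)
  Distance 1: (row=3, col=4), (row=3, col=6), (row=4, col=5)
  Distance 2: (row=2, col=4), (row=2, col=6), (row=3, col=3), (row=4, col=4), (row=4, col=6), (row=5, col=5)
  Distance 3: (row=1, col=6), (row=2, col=3), (row=4, col=3), (row=5, col=4), (row=5, col=6), (row=6, col=5)
  Distance 4: (row=0, col=6), (row=1, col=3), (row=1, col=5), (row=2, col=2), (row=4, col=2), (row=5, col=3), (row=6, col=4)
  Distance 5: (row=0, col=3), (row=0, col=5), (row=1, col=2), (row=2, col=1), (row=4, col=1), (row=5, col=2), (row=6, col=3)
  Distance 6: (row=0, col=2), (row=0, col=4), (row=1, col=1), (row=2, col=0), (row=3, col=1), (row=4, col=0), (row=5, col=1), (row=6, col=2)  <- goal reached here
One shortest path (6 moves): (row=3, col=5) -> (row=3, col=6) -> (row=2, col=6) -> (row=1, col=6) -> (row=1, col=5) -> (row=0, col=5) -> (row=0, col=4)

Answer: Shortest path length: 6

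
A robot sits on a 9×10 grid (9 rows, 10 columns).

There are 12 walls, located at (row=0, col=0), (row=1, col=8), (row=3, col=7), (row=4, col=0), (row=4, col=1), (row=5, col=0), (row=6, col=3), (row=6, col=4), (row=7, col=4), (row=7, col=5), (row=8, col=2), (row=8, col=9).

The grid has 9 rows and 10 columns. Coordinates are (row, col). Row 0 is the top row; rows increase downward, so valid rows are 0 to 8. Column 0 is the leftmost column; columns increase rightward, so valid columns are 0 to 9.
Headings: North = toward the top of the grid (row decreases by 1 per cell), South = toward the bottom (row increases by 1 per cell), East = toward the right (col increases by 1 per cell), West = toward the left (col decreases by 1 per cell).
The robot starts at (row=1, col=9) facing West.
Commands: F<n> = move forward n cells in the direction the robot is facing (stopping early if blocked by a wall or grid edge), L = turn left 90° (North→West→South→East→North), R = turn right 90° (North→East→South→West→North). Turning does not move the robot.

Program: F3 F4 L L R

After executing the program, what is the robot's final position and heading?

Answer: Final position: (row=1, col=9), facing South

Derivation:
Start: (row=1, col=9), facing West
  F3: move forward 0/3 (blocked), now at (row=1, col=9)
  F4: move forward 0/4 (blocked), now at (row=1, col=9)
  L: turn left, now facing South
  L: turn left, now facing East
  R: turn right, now facing South
Final: (row=1, col=9), facing South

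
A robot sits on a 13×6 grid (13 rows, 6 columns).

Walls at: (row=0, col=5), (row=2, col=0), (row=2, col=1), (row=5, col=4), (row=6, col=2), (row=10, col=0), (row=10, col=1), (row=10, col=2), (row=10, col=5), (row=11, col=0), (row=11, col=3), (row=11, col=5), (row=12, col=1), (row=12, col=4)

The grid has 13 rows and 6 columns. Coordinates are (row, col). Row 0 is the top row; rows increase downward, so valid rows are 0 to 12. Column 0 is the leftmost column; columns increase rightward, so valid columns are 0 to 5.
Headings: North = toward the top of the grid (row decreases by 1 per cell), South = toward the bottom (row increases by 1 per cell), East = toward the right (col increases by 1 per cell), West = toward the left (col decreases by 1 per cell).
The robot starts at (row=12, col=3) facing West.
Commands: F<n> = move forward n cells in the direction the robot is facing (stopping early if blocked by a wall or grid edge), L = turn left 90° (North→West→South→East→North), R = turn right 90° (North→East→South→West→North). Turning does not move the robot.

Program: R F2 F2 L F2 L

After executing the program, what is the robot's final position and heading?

Answer: Final position: (row=12, col=2), facing South

Derivation:
Start: (row=12, col=3), facing West
  R: turn right, now facing North
  F2: move forward 0/2 (blocked), now at (row=12, col=3)
  F2: move forward 0/2 (blocked), now at (row=12, col=3)
  L: turn left, now facing West
  F2: move forward 1/2 (blocked), now at (row=12, col=2)
  L: turn left, now facing South
Final: (row=12, col=2), facing South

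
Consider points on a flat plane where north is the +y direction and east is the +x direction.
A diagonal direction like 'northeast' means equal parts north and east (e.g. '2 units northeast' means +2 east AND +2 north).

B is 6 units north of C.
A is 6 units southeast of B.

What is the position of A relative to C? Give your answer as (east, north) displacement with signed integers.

Answer: A is at (east=6, north=0) relative to C.

Derivation:
Place C at the origin (east=0, north=0).
  B is 6 units north of C: delta (east=+0, north=+6); B at (east=0, north=6).
  A is 6 units southeast of B: delta (east=+6, north=-6); A at (east=6, north=0).
Therefore A relative to C: (east=6, north=0).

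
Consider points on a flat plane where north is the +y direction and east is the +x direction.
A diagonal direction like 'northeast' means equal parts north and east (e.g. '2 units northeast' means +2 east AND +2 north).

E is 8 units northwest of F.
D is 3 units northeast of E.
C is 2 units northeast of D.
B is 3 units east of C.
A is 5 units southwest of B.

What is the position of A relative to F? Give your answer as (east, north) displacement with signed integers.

Answer: A is at (east=-5, north=8) relative to F.

Derivation:
Place F at the origin (east=0, north=0).
  E is 8 units northwest of F: delta (east=-8, north=+8); E at (east=-8, north=8).
  D is 3 units northeast of E: delta (east=+3, north=+3); D at (east=-5, north=11).
  C is 2 units northeast of D: delta (east=+2, north=+2); C at (east=-3, north=13).
  B is 3 units east of C: delta (east=+3, north=+0); B at (east=0, north=13).
  A is 5 units southwest of B: delta (east=-5, north=-5); A at (east=-5, north=8).
Therefore A relative to F: (east=-5, north=8).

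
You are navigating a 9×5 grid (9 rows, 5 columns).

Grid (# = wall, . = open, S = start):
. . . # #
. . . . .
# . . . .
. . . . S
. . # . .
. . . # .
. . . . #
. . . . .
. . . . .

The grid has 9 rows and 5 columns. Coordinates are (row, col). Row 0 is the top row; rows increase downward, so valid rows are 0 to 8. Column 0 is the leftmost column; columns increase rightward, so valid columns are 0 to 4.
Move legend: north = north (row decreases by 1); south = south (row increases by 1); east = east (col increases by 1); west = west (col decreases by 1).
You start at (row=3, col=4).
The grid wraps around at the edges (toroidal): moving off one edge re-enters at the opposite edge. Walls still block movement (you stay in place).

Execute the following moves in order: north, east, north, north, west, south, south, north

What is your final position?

Start: (row=3, col=4)
  north (north): (row=3, col=4) -> (row=2, col=4)
  east (east): blocked, stay at (row=2, col=4)
  north (north): (row=2, col=4) -> (row=1, col=4)
  north (north): blocked, stay at (row=1, col=4)
  west (west): (row=1, col=4) -> (row=1, col=3)
  south (south): (row=1, col=3) -> (row=2, col=3)
  south (south): (row=2, col=3) -> (row=3, col=3)
  north (north): (row=3, col=3) -> (row=2, col=3)
Final: (row=2, col=3)

Answer: Final position: (row=2, col=3)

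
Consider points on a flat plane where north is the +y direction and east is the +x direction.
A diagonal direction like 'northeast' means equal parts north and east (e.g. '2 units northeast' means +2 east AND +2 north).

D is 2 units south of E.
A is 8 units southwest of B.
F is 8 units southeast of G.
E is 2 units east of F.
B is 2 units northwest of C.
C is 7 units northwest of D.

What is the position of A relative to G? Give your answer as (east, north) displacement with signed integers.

Place G at the origin (east=0, north=0).
  F is 8 units southeast of G: delta (east=+8, north=-8); F at (east=8, north=-8).
  E is 2 units east of F: delta (east=+2, north=+0); E at (east=10, north=-8).
  D is 2 units south of E: delta (east=+0, north=-2); D at (east=10, north=-10).
  C is 7 units northwest of D: delta (east=-7, north=+7); C at (east=3, north=-3).
  B is 2 units northwest of C: delta (east=-2, north=+2); B at (east=1, north=-1).
  A is 8 units southwest of B: delta (east=-8, north=-8); A at (east=-7, north=-9).
Therefore A relative to G: (east=-7, north=-9).

Answer: A is at (east=-7, north=-9) relative to G.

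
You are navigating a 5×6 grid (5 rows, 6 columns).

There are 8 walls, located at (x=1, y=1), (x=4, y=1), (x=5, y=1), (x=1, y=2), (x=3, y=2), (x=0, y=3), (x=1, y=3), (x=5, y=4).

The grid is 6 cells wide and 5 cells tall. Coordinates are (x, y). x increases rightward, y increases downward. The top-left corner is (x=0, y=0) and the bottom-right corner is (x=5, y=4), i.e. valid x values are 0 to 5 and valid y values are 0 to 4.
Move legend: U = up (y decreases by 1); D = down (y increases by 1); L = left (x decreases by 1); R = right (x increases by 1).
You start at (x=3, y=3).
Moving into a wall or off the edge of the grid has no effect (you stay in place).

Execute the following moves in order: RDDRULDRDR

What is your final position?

Answer: Final position: (x=4, y=4)

Derivation:
Start: (x=3, y=3)
  R (right): (x=3, y=3) -> (x=4, y=3)
  D (down): (x=4, y=3) -> (x=4, y=4)
  D (down): blocked, stay at (x=4, y=4)
  R (right): blocked, stay at (x=4, y=4)
  U (up): (x=4, y=4) -> (x=4, y=3)
  L (left): (x=4, y=3) -> (x=3, y=3)
  D (down): (x=3, y=3) -> (x=3, y=4)
  R (right): (x=3, y=4) -> (x=4, y=4)
  D (down): blocked, stay at (x=4, y=4)
  R (right): blocked, stay at (x=4, y=4)
Final: (x=4, y=4)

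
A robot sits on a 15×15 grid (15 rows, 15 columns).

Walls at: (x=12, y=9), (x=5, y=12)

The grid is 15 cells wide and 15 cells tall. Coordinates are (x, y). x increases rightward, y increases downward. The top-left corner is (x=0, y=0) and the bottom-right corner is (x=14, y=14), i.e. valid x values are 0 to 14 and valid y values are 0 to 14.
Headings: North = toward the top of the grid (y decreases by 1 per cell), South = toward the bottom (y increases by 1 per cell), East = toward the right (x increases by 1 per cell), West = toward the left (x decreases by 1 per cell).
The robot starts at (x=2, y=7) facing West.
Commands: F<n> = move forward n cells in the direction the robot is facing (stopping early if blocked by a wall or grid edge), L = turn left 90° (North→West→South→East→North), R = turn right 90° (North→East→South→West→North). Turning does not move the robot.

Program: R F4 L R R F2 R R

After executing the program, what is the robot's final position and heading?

Answer: Final position: (x=4, y=3), facing West

Derivation:
Start: (x=2, y=7), facing West
  R: turn right, now facing North
  F4: move forward 4, now at (x=2, y=3)
  L: turn left, now facing West
  R: turn right, now facing North
  R: turn right, now facing East
  F2: move forward 2, now at (x=4, y=3)
  R: turn right, now facing South
  R: turn right, now facing West
Final: (x=4, y=3), facing West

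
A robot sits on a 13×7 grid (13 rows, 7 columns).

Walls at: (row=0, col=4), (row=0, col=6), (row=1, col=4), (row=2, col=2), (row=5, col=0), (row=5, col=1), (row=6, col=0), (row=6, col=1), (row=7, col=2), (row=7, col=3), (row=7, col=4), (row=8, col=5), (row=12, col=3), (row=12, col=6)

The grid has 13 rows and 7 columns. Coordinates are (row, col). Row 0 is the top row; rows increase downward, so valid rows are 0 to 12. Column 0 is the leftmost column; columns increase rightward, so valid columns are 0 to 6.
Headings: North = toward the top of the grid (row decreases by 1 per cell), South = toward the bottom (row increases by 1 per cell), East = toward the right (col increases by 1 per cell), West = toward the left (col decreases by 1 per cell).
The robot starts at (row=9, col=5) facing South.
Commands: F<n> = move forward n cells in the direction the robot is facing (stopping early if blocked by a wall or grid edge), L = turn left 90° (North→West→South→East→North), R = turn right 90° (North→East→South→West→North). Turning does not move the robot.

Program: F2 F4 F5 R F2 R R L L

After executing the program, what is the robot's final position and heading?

Answer: Final position: (row=12, col=4), facing West

Derivation:
Start: (row=9, col=5), facing South
  F2: move forward 2, now at (row=11, col=5)
  F4: move forward 1/4 (blocked), now at (row=12, col=5)
  F5: move forward 0/5 (blocked), now at (row=12, col=5)
  R: turn right, now facing West
  F2: move forward 1/2 (blocked), now at (row=12, col=4)
  R: turn right, now facing North
  R: turn right, now facing East
  L: turn left, now facing North
  L: turn left, now facing West
Final: (row=12, col=4), facing West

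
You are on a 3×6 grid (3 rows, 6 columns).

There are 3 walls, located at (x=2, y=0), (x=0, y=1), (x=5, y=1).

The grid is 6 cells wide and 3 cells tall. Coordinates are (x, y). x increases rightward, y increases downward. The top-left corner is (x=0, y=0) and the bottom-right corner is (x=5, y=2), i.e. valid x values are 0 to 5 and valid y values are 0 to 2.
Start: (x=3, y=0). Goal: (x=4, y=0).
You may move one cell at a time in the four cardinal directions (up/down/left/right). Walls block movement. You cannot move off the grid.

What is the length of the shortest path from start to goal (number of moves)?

BFS from (x=3, y=0) until reaching (x=4, y=0):
  Distance 0: (x=3, y=0)
  Distance 1: (x=4, y=0), (x=3, y=1)  <- goal reached here
One shortest path (1 moves): (x=3, y=0) -> (x=4, y=0)

Answer: Shortest path length: 1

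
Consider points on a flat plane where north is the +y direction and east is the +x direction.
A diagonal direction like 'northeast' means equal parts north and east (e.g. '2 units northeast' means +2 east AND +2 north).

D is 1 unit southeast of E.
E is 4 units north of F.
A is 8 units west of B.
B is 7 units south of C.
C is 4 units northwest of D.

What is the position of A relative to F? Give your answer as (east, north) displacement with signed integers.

Answer: A is at (east=-11, north=0) relative to F.

Derivation:
Place F at the origin (east=0, north=0).
  E is 4 units north of F: delta (east=+0, north=+4); E at (east=0, north=4).
  D is 1 unit southeast of E: delta (east=+1, north=-1); D at (east=1, north=3).
  C is 4 units northwest of D: delta (east=-4, north=+4); C at (east=-3, north=7).
  B is 7 units south of C: delta (east=+0, north=-7); B at (east=-3, north=0).
  A is 8 units west of B: delta (east=-8, north=+0); A at (east=-11, north=0).
Therefore A relative to F: (east=-11, north=0).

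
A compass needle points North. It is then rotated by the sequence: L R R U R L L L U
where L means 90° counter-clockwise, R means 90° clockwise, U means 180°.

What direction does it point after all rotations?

Start: North
  L (left (90° counter-clockwise)) -> West
  R (right (90° clockwise)) -> North
  R (right (90° clockwise)) -> East
  U (U-turn (180°)) -> West
  R (right (90° clockwise)) -> North
  L (left (90° counter-clockwise)) -> West
  L (left (90° counter-clockwise)) -> South
  L (left (90° counter-clockwise)) -> East
  U (U-turn (180°)) -> West
Final: West

Answer: Final heading: West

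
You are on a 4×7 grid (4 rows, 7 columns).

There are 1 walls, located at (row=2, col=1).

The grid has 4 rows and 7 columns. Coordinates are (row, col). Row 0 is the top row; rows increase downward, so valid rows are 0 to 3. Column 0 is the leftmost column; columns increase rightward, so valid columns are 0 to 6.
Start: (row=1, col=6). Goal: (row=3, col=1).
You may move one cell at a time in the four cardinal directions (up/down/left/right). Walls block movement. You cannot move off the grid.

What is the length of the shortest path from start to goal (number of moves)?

BFS from (row=1, col=6) until reaching (row=3, col=1):
  Distance 0: (row=1, col=6)
  Distance 1: (row=0, col=6), (row=1, col=5), (row=2, col=6)
  Distance 2: (row=0, col=5), (row=1, col=4), (row=2, col=5), (row=3, col=6)
  Distance 3: (row=0, col=4), (row=1, col=3), (row=2, col=4), (row=3, col=5)
  Distance 4: (row=0, col=3), (row=1, col=2), (row=2, col=3), (row=3, col=4)
  Distance 5: (row=0, col=2), (row=1, col=1), (row=2, col=2), (row=3, col=3)
  Distance 6: (row=0, col=1), (row=1, col=0), (row=3, col=2)
  Distance 7: (row=0, col=0), (row=2, col=0), (row=3, col=1)  <- goal reached here
One shortest path (7 moves): (row=1, col=6) -> (row=1, col=5) -> (row=1, col=4) -> (row=1, col=3) -> (row=1, col=2) -> (row=2, col=2) -> (row=3, col=2) -> (row=3, col=1)

Answer: Shortest path length: 7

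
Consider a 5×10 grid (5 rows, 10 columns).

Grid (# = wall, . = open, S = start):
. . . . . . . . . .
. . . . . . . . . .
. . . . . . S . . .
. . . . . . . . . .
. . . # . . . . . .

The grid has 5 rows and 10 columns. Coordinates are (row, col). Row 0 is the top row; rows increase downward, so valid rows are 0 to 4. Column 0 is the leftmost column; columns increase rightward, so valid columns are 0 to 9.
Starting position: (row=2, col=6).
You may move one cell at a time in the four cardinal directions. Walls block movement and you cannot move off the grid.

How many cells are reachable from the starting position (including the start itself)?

BFS flood-fill from (row=2, col=6):
  Distance 0: (row=2, col=6)
  Distance 1: (row=1, col=6), (row=2, col=5), (row=2, col=7), (row=3, col=6)
  Distance 2: (row=0, col=6), (row=1, col=5), (row=1, col=7), (row=2, col=4), (row=2, col=8), (row=3, col=5), (row=3, col=7), (row=4, col=6)
  Distance 3: (row=0, col=5), (row=0, col=7), (row=1, col=4), (row=1, col=8), (row=2, col=3), (row=2, col=9), (row=3, col=4), (row=3, col=8), (row=4, col=5), (row=4, col=7)
  Distance 4: (row=0, col=4), (row=0, col=8), (row=1, col=3), (row=1, col=9), (row=2, col=2), (row=3, col=3), (row=3, col=9), (row=4, col=4), (row=4, col=8)
  Distance 5: (row=0, col=3), (row=0, col=9), (row=1, col=2), (row=2, col=1), (row=3, col=2), (row=4, col=9)
  Distance 6: (row=0, col=2), (row=1, col=1), (row=2, col=0), (row=3, col=1), (row=4, col=2)
  Distance 7: (row=0, col=1), (row=1, col=0), (row=3, col=0), (row=4, col=1)
  Distance 8: (row=0, col=0), (row=4, col=0)
Total reachable: 49 (grid has 49 open cells total)

Answer: Reachable cells: 49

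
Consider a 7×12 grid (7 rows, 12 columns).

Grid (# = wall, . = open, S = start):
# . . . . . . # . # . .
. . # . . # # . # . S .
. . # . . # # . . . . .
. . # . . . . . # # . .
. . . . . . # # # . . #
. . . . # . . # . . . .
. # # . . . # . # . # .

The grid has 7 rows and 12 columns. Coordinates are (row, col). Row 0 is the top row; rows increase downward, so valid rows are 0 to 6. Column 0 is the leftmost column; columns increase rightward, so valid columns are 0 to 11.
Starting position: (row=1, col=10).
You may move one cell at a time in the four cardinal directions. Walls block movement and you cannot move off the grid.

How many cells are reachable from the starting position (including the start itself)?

BFS flood-fill from (row=1, col=10):
  Distance 0: (row=1, col=10)
  Distance 1: (row=0, col=10), (row=1, col=9), (row=1, col=11), (row=2, col=10)
  Distance 2: (row=0, col=11), (row=2, col=9), (row=2, col=11), (row=3, col=10)
  Distance 3: (row=2, col=8), (row=3, col=11), (row=4, col=10)
  Distance 4: (row=2, col=7), (row=4, col=9), (row=5, col=10)
  Distance 5: (row=1, col=7), (row=3, col=7), (row=5, col=9), (row=5, col=11)
  Distance 6: (row=3, col=6), (row=5, col=8), (row=6, col=9), (row=6, col=11)
  Distance 7: (row=3, col=5)
  Distance 8: (row=3, col=4), (row=4, col=5)
  Distance 9: (row=2, col=4), (row=3, col=3), (row=4, col=4), (row=5, col=5)
  Distance 10: (row=1, col=4), (row=2, col=3), (row=4, col=3), (row=5, col=6), (row=6, col=5)
  Distance 11: (row=0, col=4), (row=1, col=3), (row=4, col=2), (row=5, col=3), (row=6, col=4)
  Distance 12: (row=0, col=3), (row=0, col=5), (row=4, col=1), (row=5, col=2), (row=6, col=3)
  Distance 13: (row=0, col=2), (row=0, col=6), (row=3, col=1), (row=4, col=0), (row=5, col=1)
  Distance 14: (row=0, col=1), (row=2, col=1), (row=3, col=0), (row=5, col=0)
  Distance 15: (row=1, col=1), (row=2, col=0), (row=6, col=0)
  Distance 16: (row=1, col=0)
Total reachable: 58 (grid has 60 open cells total)

Answer: Reachable cells: 58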